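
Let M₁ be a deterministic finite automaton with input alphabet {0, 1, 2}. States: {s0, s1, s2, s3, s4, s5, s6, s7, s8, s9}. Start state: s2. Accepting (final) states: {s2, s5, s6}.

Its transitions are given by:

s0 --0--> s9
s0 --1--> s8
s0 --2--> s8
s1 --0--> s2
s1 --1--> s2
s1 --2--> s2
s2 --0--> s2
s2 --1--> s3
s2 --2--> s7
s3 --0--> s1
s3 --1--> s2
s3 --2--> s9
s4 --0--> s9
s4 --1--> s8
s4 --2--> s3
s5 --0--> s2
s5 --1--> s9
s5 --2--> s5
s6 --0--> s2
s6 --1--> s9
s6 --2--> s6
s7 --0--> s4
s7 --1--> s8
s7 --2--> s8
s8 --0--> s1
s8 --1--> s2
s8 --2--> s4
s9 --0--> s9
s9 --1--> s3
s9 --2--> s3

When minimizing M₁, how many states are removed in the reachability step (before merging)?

3

Starting at s2 and following transitions, the reachable set is {s1, s2, s3, s4, s7, s8, s9}. That leaves s0, s5, s6 unreachable — 3 in total.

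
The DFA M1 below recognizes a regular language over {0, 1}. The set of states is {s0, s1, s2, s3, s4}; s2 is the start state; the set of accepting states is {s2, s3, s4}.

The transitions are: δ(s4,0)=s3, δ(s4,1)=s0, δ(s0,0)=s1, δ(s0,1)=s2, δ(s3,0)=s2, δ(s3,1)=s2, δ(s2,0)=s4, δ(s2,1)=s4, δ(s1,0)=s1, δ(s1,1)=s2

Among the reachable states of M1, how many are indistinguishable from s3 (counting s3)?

1

P0 = {s2,s3,s4} | {s0,s1}.
Refine {s2,s3,s4} on symbol 1: members go to different blocks, giving {s2,s3} and {s4}.
Refine {s2,s3} on symbol 0: members go to different blocks, giving {s2} and {s3}.
Stable partition: {s2} | {s0,s1} | {s4} | {s3} — 4 equivalence classes.
The equivalence class containing s3 is {s3}, of size 1.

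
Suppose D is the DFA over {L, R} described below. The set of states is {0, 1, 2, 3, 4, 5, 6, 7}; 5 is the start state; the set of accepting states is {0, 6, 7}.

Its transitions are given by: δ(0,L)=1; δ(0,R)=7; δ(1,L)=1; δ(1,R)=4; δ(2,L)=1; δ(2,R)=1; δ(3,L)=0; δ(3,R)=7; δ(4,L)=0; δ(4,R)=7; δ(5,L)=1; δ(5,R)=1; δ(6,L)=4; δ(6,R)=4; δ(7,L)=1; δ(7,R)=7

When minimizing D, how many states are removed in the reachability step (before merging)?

No path from 5 leads to 2, 3, 6; the other 5 states are all reachable.

3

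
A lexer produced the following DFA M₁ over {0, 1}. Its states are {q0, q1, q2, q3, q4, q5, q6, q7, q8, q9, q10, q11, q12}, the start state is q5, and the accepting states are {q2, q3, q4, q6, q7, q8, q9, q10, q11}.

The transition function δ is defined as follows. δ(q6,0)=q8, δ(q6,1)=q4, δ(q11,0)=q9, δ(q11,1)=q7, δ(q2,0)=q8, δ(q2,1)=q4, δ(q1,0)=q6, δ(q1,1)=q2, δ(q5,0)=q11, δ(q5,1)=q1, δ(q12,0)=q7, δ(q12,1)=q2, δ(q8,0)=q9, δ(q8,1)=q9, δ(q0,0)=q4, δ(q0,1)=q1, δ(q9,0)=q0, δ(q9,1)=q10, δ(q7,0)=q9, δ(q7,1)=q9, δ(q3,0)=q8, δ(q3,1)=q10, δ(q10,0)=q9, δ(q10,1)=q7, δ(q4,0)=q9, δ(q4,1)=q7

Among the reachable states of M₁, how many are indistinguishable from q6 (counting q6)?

2

Reachable states from the start: {q0,q1,q2,q4,q5,q6,q7,q8,q9,q10,q11}. Unreachable: {q3,q12} — drop them.
P0 = {q2,q4,q6,q7,q8,q9,q10,q11} | {q0,q1,q5}.
Split {q2,q4,q6,q7,q8,q9,q10,q11} by δ(·,0) → {q2,q4,q6,q7,q8,q10,q11} and {q9}.
On input 0, block {q2,q4,q6,q7,q8,q10,q11} splits into {q4,q7,q8,q10,q11} and {q2,q6}.
Split {q4,q7,q8,q10,q11} by δ(·,1) → {q4,q10,q11} and {q7,q8}.
On input 0, block {q0,q1,q5} splits into {q0,q5} and {q1}.
The partition is now stable with 6 blocks: {q4,q10,q11} | {q0,q5} | {q9} | {q2,q6} | {q7,q8} | {q1}.
The equivalence class containing q6 is {q2,q6}, of size 2.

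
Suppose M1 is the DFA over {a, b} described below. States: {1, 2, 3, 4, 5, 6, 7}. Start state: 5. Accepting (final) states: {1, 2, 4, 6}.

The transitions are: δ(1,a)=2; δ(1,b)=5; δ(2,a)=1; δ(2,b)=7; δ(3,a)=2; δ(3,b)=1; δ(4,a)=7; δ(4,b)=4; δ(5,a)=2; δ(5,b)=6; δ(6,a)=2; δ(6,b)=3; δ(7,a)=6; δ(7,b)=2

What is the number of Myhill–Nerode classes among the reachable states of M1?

2

First remove the unreachable states {4}; 6 states remain.
Initial partition by acceptance: {1,2,6} | {3,5,7}.
No further refinement is possible. Final partition (2 blocks): {1,2,6} | {3,5,7}.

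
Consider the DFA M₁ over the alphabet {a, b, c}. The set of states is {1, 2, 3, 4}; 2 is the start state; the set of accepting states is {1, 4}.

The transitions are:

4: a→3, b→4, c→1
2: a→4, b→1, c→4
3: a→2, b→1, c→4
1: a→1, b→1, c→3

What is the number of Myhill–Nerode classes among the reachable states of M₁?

All states are reachable from the start state.
P0 = {1,4} | {2,3}.
On input a, block {1,4} splits into {1} and {4}.
Split {2,3} by δ(·,a) → {2} and {3}.
Stable partition: {1} | {2} | {4} | {3} — 4 equivalence classes.

4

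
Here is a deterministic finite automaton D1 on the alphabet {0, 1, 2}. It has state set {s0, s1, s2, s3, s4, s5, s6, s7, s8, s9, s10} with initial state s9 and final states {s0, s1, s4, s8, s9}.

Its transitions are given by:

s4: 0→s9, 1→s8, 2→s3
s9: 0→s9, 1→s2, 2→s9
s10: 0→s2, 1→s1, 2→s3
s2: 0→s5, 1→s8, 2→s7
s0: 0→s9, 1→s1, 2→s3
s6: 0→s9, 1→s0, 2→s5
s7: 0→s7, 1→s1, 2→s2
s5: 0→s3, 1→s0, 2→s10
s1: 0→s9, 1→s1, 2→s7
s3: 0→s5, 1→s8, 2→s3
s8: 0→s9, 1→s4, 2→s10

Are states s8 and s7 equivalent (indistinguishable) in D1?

First remove the unreachable states {s6}; 10 states remain.
Initial partition by acceptance: {s0,s1,s4,s8,s9} | {s2,s3,s5,s7,s10}.
Refine {s0,s1,s4,s8,s9} on symbol 1: members go to different blocks, giving {s0,s1,s4,s8} and {s9}.
Stable partition: {s0,s1,s4,s8} | {s2,s3,s5,s7,s10} | {s9} — 3 equivalence classes.
s8 and s7 end up in different blocks, so they are distinguishable. For instance, the string 'ε' is accepted from only s8.

No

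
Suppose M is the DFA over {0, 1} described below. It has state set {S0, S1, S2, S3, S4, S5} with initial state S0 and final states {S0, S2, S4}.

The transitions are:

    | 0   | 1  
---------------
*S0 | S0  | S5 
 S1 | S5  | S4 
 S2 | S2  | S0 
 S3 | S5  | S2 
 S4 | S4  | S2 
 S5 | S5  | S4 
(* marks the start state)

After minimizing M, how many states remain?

4

Reachable states from the start: {S0,S2,S4,S5}. Unreachable: {S1,S3} — drop them.
Start with accepting vs non-accepting: {S0,S2,S4} | {S5}.
On input 1, block {S0,S2,S4} splits into {S2,S4} and {S0}.
On input 1, block {S2,S4} splits into {S2} and {S4}.
Stable partition: {S2} | {S5} | {S0} | {S4} — 4 equivalence classes.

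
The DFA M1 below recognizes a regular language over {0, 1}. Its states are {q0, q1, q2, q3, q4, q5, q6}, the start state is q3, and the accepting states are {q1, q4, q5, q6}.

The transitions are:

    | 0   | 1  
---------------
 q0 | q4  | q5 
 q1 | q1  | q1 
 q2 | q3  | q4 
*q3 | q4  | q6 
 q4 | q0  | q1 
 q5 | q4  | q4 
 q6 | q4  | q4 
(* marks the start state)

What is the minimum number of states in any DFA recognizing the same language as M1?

4

Reachable states from the start: {q0,q1,q3,q4,q5,q6}. Unreachable: {q2} — drop them.
Start with accepting vs non-accepting: {q1,q4,q5,q6} | {q0,q3}.
Refine {q1,q4,q5,q6} on symbol 0: members go to different blocks, giving {q1,q5,q6} and {q4}.
On input 0, block {q1,q5,q6} splits into {q5,q6} and {q1}.
The partition is now stable with 4 blocks: {q5,q6} | {q0,q3} | {q4} | {q1}.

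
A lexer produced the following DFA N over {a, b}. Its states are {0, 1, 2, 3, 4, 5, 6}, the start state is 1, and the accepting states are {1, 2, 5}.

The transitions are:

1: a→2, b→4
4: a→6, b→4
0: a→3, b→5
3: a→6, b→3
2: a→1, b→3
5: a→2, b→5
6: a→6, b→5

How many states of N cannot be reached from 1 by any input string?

BFS from 1 reaches {1, 2, 3, 4, 5, 6}; the 1 state(s) 0 are never visited.

1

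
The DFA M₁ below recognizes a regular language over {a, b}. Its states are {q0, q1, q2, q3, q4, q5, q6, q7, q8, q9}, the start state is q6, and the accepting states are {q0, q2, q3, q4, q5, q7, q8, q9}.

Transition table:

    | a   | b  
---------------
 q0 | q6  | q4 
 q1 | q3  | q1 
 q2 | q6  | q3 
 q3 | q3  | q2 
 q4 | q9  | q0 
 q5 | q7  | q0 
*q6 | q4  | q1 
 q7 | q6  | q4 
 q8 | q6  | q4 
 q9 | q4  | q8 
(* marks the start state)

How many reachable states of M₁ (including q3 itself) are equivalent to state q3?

3

States {q5,q7} cannot be reached from the start state, so discard them.
Start with accepting vs non-accepting: {q0,q2,q3,q4,q8,q9} | {q1,q6}.
Split {q0,q2,q3,q4,q8,q9} by δ(·,a) → {q0,q2,q8} and {q3,q4,q9}.
The partition is now stable with 3 blocks: {q0,q2,q8} | {q1,q6} | {q3,q4,q9}.
The equivalence class containing q3 is {q3,q4,q9}, of size 3.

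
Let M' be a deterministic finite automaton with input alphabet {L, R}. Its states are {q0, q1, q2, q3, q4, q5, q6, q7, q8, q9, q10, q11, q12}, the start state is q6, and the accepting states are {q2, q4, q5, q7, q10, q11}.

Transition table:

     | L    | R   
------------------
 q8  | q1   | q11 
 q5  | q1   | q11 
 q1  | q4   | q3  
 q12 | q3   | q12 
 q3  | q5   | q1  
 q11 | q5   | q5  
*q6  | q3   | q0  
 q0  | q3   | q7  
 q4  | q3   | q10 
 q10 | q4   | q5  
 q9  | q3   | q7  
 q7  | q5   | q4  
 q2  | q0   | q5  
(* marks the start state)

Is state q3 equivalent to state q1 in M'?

Yes

First remove the unreachable states {q2,q8,q9,q12}; 9 states remain.
Start with accepting vs non-accepting: {q4,q5,q7,q10,q11} | {q0,q1,q3,q6}.
Split {q4,q5,q7,q10,q11} by δ(·,L) → {q7,q10,q11} and {q4,q5}.
Refine {q0,q1,q3,q6} on symbol L: members go to different blocks, giving {q0,q6} and {q1,q3}.
Refine {q0,q6} on symbol R: members go to different blocks, giving {q0} and {q6}.
Stable partition: {q7,q10,q11} | {q0} | {q4,q5} | {q1,q3} | {q6} — 5 equivalence classes.
q3 and q1 lie in the same block of the stable partition, so they are equivalent — no string distinguishes them.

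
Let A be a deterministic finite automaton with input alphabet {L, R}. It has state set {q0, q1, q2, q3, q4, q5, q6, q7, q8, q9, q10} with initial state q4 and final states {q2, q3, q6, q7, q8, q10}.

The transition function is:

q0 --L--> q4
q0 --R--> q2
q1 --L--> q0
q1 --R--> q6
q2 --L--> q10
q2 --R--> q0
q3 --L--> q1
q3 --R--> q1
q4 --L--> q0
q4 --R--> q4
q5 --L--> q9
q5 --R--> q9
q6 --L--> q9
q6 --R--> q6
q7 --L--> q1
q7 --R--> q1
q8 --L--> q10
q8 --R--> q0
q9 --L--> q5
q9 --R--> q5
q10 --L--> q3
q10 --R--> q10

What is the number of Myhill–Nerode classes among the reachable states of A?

States {q7,q8} cannot be reached from the start state, so discard them.
Initial partition by acceptance: {q2,q3,q6,q10} | {q0,q1,q4,q5,q9}.
Split {q2,q3,q6,q10} by δ(·,L) → {q2,q10} and {q3,q6}.
Split {q2,q10} by δ(·,L) → {q2} and {q10}.
Refine {q0,q1,q4,q5,q9} on symbol R: members go to different blocks, giving {q4,q5,q9} and {q0} and {q1}.
On input L, block {q4,q5,q9} splits into {q5,q9} and {q4}.
Refine {q3,q6} on symbol L: members go to different blocks, giving {q3} and {q6}.
The partition is now stable with 8 blocks: {q2} | {q5,q9} | {q3} | {q10} | {q0} | {q1} | {q4} | {q6}.

8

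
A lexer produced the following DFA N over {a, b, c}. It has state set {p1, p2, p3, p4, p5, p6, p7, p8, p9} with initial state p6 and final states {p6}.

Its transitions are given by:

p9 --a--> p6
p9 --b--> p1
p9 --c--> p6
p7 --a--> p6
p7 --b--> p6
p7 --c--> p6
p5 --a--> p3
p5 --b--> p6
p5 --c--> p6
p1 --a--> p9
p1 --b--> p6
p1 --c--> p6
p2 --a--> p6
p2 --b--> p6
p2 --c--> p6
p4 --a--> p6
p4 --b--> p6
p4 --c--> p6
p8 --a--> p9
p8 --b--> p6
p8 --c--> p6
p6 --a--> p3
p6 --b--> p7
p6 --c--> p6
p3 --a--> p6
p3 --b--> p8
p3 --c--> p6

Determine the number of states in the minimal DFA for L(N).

4

States {p2,p4,p5} cannot be reached from the start state, so discard them.
Initial partition by acceptance: {p6} | {p1,p3,p7,p8,p9}.
Split {p1,p3,p7,p8,p9} by δ(·,a) → {p3,p7,p9} and {p1,p8}.
On input b, block {p3,p7,p9} splits into {p3,p9} and {p7}.
No further refinement is possible. Final partition (4 blocks): {p6} | {p3,p9} | {p1,p8} | {p7}.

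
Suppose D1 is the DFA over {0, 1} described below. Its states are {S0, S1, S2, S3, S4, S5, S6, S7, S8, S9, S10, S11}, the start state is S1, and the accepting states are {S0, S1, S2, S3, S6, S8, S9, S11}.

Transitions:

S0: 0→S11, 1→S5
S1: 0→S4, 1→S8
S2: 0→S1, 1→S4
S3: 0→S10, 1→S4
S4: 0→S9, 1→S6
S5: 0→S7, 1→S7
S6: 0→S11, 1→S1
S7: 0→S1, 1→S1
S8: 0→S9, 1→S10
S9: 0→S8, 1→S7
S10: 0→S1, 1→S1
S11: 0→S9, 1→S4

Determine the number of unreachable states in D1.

Starting at S1 and following transitions, the reachable set is {S1, S4, S6, S7, S8, S9, S10, S11}. That leaves S0, S2, S3, S5 unreachable — 4 in total.

4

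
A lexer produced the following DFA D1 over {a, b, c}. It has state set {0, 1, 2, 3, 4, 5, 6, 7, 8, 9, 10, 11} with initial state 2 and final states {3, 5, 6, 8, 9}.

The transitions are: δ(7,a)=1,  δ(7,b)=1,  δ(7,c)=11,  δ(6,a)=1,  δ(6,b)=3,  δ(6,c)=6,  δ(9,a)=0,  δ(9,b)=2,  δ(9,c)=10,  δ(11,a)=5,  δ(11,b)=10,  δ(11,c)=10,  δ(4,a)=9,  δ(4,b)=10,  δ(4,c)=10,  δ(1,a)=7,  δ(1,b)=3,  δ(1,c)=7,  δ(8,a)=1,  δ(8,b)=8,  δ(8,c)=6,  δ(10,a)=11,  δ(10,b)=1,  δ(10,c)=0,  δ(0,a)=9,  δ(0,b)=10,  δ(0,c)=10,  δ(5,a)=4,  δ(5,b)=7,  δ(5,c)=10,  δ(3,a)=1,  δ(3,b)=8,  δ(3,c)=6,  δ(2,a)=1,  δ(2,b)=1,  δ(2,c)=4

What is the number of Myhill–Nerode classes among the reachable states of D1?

6

Every state is reachable, so we keep all 12.
Initial partition by acceptance: {3,5,6,8,9} | {0,1,2,4,7,10,11}.
Refine {3,5,6,8,9} on symbol b: members go to different blocks, giving {3,6,8} and {5,9}.
Refine {0,1,2,4,7,10,11} on symbol a: members go to different blocks, giving {1,2,7,10} and {0,4,11}.
On input a, block {1,2,7,10} splits into {1,2,7} and {10}.
On input b, block {1,2,7} splits into {2,7} and {1}.
No further refinement is possible. Final partition (6 blocks): {3,6,8} | {2,7} | {5,9} | {0,4,11} | {10} | {1}.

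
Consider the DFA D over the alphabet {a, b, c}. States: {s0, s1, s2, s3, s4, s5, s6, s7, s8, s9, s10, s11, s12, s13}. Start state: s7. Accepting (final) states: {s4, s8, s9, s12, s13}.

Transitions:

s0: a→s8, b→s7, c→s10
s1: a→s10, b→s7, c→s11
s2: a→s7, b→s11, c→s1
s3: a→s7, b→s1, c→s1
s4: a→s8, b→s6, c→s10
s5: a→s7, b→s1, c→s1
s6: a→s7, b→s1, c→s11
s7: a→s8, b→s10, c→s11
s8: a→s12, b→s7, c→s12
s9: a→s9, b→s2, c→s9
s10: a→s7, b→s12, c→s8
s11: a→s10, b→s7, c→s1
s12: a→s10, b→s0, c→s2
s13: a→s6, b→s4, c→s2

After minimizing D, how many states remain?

States {s3,s4,s5,s6,s9,s13} cannot be reached from the start state, so discard them.
Start with accepting vs non-accepting: {s8,s12} | {s0,s1,s2,s7,s10,s11}.
Split {s8,s12} by δ(·,a) → {s8} and {s12}.
On input a, block {s0,s1,s2,s7,s10,s11} splits into {s1,s2,s10,s11} and {s0,s7}.
Refine {s1,s2,s10,s11} on symbol a: members go to different blocks, giving {s1,s11} and {s2,s10}.
On input b, block {s0,s7} splits into {s0} and {s7}.
Refine {s2,s10} on symbol b: members go to different blocks, giving {s2} and {s10}.
The partition is now stable with 7 blocks: {s8} | {s1,s11} | {s12} | {s0} | {s2} | {s7} | {s10}.

7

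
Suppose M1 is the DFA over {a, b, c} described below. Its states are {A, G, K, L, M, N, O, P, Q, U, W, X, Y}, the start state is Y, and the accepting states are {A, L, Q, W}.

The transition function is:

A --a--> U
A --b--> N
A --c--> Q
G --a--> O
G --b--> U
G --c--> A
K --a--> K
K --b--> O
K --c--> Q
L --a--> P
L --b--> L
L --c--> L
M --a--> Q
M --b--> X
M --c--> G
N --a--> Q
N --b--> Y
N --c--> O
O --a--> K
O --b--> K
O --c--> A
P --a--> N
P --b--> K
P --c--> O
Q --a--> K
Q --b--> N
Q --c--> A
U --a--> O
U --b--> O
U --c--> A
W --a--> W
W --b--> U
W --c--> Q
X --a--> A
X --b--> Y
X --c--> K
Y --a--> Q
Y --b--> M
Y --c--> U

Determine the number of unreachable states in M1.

No path from Y leads to L, P, W; the other 10 states are all reachable.

3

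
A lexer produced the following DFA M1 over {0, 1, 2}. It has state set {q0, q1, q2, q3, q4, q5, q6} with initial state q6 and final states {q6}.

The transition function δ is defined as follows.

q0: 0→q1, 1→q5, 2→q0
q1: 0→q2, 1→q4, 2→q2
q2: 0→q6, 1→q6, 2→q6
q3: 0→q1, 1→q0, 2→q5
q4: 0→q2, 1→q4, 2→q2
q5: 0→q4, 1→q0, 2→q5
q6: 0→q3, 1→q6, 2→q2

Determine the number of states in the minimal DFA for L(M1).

P0 = {q6} | {q0,q1,q2,q3,q4,q5}.
On input 0, block {q0,q1,q2,q3,q4,q5} splits into {q0,q1,q3,q4,q5} and {q2}.
On input 0, block {q0,q1,q3,q4,q5} splits into {q0,q3,q5} and {q1,q4}.
The partition is now stable with 4 blocks: {q6} | {q0,q3,q5} | {q2} | {q1,q4}.

4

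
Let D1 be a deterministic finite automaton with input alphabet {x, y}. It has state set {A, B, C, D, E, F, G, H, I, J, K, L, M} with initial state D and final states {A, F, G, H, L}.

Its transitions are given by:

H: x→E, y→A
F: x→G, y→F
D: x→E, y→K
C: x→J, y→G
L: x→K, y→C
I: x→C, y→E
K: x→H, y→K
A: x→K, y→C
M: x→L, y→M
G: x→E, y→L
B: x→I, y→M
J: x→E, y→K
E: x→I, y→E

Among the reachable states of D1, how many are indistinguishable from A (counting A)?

2

States {B,F,M} cannot be reached from the start state, so discard them.
P0 = {A,G,H,L} | {C,D,E,I,J,K}.
On input y, block {A,G,H,L} splits into {A,L} and {G,H}.
Refine {C,D,E,I,J,K} on symbol x: members go to different blocks, giving {C,D,E,I,J} and {K}.
On input y, block {C,D,E,I,J} splits into {D,J} and {E,I} and {C}.
Refine {E,I} on symbol x: members go to different blocks, giving {E} and {I}.
The partition is now stable with 7 blocks: {A,L} | {D,J} | {G,H} | {K} | {E} | {C} | {I}.
The equivalence class containing A is {A,L}, of size 2.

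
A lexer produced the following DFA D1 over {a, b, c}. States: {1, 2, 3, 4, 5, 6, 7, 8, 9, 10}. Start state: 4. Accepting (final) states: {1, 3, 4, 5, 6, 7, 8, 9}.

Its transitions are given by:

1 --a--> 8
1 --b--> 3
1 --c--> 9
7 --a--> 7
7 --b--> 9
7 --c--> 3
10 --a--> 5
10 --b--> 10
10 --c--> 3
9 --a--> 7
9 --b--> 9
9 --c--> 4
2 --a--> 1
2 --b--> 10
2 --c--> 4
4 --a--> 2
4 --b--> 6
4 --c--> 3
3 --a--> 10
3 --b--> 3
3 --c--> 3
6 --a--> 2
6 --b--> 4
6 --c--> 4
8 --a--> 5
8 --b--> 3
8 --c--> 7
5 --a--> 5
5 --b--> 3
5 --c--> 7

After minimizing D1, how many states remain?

4

Every state is reachable, so we keep all 10.
P0 = {1,3,4,5,6,7,8,9} | {2,10}.
Refine {1,3,4,5,6,7,8,9} on symbol a: members go to different blocks, giving {1,5,7,8,9} and {3,4,6}.
Refine {1,5,7,8,9} on symbol b: members go to different blocks, giving {1,5,8} and {7,9}.
Stable partition: {1,5,8} | {2,10} | {3,4,6} | {7,9} — 4 equivalence classes.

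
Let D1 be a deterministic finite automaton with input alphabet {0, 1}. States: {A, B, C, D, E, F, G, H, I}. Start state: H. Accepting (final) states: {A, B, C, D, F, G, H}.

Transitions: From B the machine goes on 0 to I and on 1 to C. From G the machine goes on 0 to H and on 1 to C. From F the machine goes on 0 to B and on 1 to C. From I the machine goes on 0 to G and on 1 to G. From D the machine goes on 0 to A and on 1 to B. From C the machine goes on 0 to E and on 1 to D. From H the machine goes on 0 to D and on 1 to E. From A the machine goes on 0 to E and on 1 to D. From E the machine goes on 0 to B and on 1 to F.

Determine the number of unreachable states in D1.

Every one of the 9 states is reachable from H.

0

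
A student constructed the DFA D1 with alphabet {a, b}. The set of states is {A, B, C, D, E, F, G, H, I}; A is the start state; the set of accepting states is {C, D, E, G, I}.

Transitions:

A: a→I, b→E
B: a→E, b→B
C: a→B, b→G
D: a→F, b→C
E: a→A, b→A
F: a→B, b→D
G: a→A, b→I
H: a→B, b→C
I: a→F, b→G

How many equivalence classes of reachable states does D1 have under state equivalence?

States {H} cannot be reached from the start state, so discard them.
P0 = {C,D,E,G,I} | {A,B,F}.
On input b, block {C,D,E,G,I} splits into {C,D,G,I} and {E}.
On input a, block {A,B,F} splits into {A} and {B} and {F}.
Refine {C,D,G,I} on symbol a: members go to different blocks, giving {D,I} and {C} and {G}.
On input b, block {D,I} splits into {D} and {I}.
No further refinement is possible. Final partition (8 blocks): {D} | {A} | {E} | {B} | {F} | {C} | {G} | {I}.

8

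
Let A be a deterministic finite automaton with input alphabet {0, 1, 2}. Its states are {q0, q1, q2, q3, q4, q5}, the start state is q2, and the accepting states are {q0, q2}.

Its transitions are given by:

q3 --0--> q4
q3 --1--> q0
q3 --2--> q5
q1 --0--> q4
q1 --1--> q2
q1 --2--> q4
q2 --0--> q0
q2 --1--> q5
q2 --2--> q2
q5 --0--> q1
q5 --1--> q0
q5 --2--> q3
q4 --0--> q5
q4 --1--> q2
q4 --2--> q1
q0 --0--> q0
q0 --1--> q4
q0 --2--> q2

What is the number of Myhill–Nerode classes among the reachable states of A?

Start with accepting vs non-accepting: {q0,q2} | {q1,q3,q4,q5}.
Stable partition: {q0,q2} | {q1,q3,q4,q5} — 2 equivalence classes.

2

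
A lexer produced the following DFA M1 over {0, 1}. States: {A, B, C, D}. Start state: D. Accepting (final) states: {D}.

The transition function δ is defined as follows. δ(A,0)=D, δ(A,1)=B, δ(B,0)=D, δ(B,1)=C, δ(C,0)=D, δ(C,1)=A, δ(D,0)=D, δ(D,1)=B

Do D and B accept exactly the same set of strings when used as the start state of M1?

No

Every state is reachable, so we keep all 4.
Start with accepting vs non-accepting: {D} | {A,B,C}.
The partition is now stable with 2 blocks: {D} | {A,B,C}.
D and B end up in different blocks, so they are distinguishable. For instance, the string 'ε' is accepted from only D.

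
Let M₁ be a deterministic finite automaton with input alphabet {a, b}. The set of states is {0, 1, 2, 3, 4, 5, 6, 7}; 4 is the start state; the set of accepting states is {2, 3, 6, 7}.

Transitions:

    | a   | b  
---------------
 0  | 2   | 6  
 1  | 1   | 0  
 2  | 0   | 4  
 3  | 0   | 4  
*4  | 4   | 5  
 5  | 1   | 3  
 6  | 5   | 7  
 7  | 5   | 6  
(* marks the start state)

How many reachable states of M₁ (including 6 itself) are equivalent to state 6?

Start with accepting vs non-accepting: {2,3,6,7} | {0,1,4,5}.
On input b, block {2,3,6,7} splits into {2,3} and {6,7}.
Refine {0,1,4,5} on symbol a: members go to different blocks, giving {1,4,5} and {0}.
Split {1,4,5} by δ(·,b) → {1} and {4} and {5}.
Stable partition: {2,3} | {1} | {6,7} | {0} | {4} | {5} — 6 equivalence classes.
State 6 belongs to the block {6,7}, which has 2 states.

2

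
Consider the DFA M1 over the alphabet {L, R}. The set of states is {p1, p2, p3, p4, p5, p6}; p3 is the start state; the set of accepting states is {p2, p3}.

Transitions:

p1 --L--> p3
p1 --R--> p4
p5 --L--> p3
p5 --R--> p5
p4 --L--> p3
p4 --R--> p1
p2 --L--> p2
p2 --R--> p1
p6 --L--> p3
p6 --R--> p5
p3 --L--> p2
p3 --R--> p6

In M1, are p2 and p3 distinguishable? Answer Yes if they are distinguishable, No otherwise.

No

Every state is reachable, so we keep all 6.
Start with accepting vs non-accepting: {p2,p3} | {p1,p4,p5,p6}.
No further refinement is possible. Final partition (2 blocks): {p2,p3} | {p1,p4,p5,p6}.
p2 and p3 lie in the same block of the stable partition, so they are equivalent — no string distinguishes them.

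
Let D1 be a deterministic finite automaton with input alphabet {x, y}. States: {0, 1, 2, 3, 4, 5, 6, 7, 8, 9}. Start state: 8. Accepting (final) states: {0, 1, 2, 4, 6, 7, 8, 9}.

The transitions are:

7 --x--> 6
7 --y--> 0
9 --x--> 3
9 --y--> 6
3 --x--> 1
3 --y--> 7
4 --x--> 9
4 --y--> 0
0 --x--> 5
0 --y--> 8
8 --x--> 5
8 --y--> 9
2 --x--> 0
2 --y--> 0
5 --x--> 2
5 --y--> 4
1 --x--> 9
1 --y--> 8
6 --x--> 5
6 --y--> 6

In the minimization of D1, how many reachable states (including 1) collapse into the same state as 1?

All states are reachable from the start state.
P0 = {0,1,2,4,6,7,8,9} | {3,5}.
On input x, block {0,1,2,4,6,7,8,9} splits into {0,6,8,9} and {1,2,4,7}.
The partition is now stable with 3 blocks: {0,6,8,9} | {3,5} | {1,2,4,7}.
State 1 belongs to the block {1,2,4,7}, which has 4 states.

4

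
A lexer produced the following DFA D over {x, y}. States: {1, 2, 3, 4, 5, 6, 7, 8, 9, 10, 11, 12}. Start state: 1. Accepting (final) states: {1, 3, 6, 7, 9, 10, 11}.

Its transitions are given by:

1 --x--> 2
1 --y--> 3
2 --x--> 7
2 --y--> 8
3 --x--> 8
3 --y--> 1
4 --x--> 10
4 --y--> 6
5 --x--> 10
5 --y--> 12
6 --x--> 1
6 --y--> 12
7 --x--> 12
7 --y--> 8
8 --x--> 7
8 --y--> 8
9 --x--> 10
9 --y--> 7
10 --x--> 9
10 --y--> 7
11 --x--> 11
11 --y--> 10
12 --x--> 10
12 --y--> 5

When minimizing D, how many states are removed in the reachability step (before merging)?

3

No path from 1 leads to 4, 6, 11; the other 9 states are all reachable.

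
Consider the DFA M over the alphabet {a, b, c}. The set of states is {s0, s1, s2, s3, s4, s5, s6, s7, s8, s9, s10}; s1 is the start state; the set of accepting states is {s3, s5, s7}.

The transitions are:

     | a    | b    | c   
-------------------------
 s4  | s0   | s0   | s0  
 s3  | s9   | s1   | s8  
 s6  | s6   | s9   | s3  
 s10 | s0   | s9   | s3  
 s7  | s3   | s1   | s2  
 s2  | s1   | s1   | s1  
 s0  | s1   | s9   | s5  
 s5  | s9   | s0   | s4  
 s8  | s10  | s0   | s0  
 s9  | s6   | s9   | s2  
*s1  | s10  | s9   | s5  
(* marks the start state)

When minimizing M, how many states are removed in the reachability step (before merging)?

1

Starting at s1 and following transitions, the reachable set is {s0, s1, s2, s3, s4, s5, s6, s8, s9, s10}. That leaves s7 unreachable — 1 in total.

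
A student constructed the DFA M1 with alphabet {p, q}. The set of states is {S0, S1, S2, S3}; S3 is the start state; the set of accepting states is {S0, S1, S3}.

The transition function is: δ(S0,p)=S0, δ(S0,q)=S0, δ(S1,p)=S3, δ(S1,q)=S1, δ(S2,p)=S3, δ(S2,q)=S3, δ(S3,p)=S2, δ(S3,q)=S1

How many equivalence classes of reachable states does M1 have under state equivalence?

3

Reachable states from the start: {S1,S2,S3}. Unreachable: {S0} — drop them.
P0 = {S1,S3} | {S2}.
On input p, block {S1,S3} splits into {S1} and {S3}.
No further refinement is possible. Final partition (3 blocks): {S1} | {S2} | {S3}.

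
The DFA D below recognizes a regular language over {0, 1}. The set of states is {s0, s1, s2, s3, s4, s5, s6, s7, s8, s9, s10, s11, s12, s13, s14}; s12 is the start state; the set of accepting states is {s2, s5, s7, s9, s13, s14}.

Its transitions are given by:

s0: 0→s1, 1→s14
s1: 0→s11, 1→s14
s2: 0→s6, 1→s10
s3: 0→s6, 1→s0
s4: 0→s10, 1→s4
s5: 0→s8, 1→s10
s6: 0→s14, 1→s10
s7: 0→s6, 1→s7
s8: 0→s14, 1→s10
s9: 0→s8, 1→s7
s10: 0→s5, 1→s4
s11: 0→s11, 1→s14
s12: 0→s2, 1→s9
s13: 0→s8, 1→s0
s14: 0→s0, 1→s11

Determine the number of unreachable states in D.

2

BFS from s12 reaches {s0, s1, s2, s4, s5, s6, s7, s8, s9, s10, s11, s12, s14}; the 2 state(s) s3, s13 are never visited.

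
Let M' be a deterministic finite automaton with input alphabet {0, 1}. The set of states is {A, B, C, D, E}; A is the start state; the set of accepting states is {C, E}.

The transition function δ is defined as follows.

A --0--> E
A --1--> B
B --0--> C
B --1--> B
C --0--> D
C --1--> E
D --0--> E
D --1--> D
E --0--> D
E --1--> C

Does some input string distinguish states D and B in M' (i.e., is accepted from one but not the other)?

Start with accepting vs non-accepting: {C,E} | {A,B,D}.
No further refinement is possible. Final partition (2 blocks): {C,E} | {A,B,D}.
D and B lie in the same block of the stable partition, so they are equivalent — no string distinguishes them.

No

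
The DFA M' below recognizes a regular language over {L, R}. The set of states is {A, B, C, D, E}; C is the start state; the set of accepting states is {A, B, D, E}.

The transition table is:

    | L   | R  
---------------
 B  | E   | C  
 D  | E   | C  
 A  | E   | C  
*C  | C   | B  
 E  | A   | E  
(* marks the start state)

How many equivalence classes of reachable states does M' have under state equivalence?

3

First remove the unreachable states {D}; 4 states remain.
Start with accepting vs non-accepting: {A,B,E} | {C}.
Refine {A,B,E} on symbol R: members go to different blocks, giving {A,B} and {E}.
Stable partition: {A,B} | {C} | {E} — 3 equivalence classes.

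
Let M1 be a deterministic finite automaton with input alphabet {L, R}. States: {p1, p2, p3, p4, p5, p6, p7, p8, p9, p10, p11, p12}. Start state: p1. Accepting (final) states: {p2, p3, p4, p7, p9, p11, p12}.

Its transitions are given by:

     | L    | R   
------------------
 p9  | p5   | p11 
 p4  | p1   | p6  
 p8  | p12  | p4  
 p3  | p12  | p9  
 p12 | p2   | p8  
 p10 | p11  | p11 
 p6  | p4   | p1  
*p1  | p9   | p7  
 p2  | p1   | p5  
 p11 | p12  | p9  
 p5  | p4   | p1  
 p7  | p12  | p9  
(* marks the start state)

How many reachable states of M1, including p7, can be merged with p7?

Reachable states from the start: {p1,p2,p4,p5,p6,p7,p8,p9,p11,p12}. Unreachable: {p3,p10} — drop them.
P0 = {p2,p4,p7,p9,p11,p12} | {p1,p5,p6,p8}.
On input L, block {p2,p4,p7,p9,p11,p12} splits into {p2,p4,p9} and {p7,p11,p12}.
Refine {p2,p4,p9} on symbol R: members go to different blocks, giving {p2,p4} and {p9}.
On input L, block {p1,p5,p6,p8} splits into {p5,p6} and {p1} and {p8}.
Split {p7,p11,p12} by δ(·,L) → {p7,p11} and {p12}.
Stable partition: {p2,p4} | {p5,p6} | {p7,p11} | {p9} | {p1} | {p8} | {p12} — 7 equivalence classes.
The equivalence class containing p7 is {p7,p11}, of size 2.

2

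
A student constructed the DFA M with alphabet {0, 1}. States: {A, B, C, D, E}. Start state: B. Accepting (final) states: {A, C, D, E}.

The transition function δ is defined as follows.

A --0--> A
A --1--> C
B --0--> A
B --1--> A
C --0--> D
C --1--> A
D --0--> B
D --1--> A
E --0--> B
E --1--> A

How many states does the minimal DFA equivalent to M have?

States {E} cannot be reached from the start state, so discard them.
Start with accepting vs non-accepting: {A,C,D} | {B}.
Refine {A,C,D} on symbol 0: members go to different blocks, giving {A,C} and {D}.
On input 0, block {A,C} splits into {A} and {C}.
Stable partition: {A} | {B} | {D} | {C} — 4 equivalence classes.

4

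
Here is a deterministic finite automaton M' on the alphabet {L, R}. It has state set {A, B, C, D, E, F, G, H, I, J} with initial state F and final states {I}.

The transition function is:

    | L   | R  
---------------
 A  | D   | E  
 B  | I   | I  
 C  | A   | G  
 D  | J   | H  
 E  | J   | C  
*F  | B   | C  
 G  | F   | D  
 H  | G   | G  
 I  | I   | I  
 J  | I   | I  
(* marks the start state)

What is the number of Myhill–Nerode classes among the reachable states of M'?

5

Every state is reachable, so we keep all 10.
P0 = {I} | {A,B,C,D,E,F,G,H,J}.
On input L, block {A,B,C,D,E,F,G,H,J} splits into {A,C,D,E,F,G,H} and {B,J}.
Refine {A,C,D,E,F,G,H} on symbol L: members go to different blocks, giving {A,C,G,H} and {D,E,F}.
Split {A,C,G,H} by δ(·,L) → {A,G} and {C,H}.
The partition is now stable with 5 blocks: {I} | {A,G} | {B,J} | {D,E,F} | {C,H}.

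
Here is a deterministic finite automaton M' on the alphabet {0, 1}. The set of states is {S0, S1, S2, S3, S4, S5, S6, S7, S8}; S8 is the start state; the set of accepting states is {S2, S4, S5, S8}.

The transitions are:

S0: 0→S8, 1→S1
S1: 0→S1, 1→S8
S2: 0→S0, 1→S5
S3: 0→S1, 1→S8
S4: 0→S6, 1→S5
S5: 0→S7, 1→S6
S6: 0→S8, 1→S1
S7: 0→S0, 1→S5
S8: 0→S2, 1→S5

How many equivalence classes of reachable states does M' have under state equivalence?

6

First remove the unreachable states {S3,S4}; 7 states remain.
P0 = {S2,S5,S8} | {S0,S1,S6,S7}.
On input 0, block {S2,S5,S8} splits into {S2,S5} and {S8}.
Split {S2,S5} by δ(·,1) → {S2} and {S5}.
Split {S0,S1,S6,S7} by δ(·,0) → {S0,S6} and {S1,S7}.
Split {S1,S7} by δ(·,0) → {S1} and {S7}.
No further refinement is possible. Final partition (6 blocks): {S2} | {S0,S6} | {S8} | {S5} | {S1} | {S7}.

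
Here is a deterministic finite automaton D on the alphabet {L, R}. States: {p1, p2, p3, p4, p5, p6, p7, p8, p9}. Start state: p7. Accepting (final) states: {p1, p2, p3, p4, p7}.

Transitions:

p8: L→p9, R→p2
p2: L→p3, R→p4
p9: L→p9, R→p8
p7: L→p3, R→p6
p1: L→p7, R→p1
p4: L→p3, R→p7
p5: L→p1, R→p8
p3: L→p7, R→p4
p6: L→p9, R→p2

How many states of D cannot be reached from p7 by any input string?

No path from p7 leads to p1, p5; the other 7 states are all reachable.

2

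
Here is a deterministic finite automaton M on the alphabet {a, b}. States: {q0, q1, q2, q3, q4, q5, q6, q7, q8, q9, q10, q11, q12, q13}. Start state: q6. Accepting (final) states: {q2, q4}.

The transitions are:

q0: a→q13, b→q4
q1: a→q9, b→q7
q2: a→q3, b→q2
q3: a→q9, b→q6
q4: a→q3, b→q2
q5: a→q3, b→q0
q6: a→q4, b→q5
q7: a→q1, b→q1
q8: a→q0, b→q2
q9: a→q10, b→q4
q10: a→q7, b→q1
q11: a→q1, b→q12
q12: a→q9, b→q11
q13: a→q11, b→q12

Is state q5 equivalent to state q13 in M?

States {q8} cannot be reached from the start state, so discard them.
Start with accepting vs non-accepting: {q2,q4} | {q0,q1,q3,q5,q6,q7,q9,q10,q11,q12,q13}.
Split {q0,q1,q3,q5,q6,q7,q9,q10,q11,q12,q13} by δ(·,a) → {q0,q1,q3,q5,q7,q9,q10,q11,q12,q13} and {q6}.
Split {q0,q1,q3,q5,q7,q9,q10,q11,q12,q13} by δ(·,b) → {q1,q5,q7,q10,q11,q12,q13} and {q0,q9} and {q3}.
On input a, block {q1,q5,q7,q10,q11,q12,q13} splits into {q7,q10,q11,q13} and {q1,q12} and {q5}.
Split {q7,q10,q11,q13} by δ(·,a) → {q7,q11} and {q10,q13}.
The partition is now stable with 8 blocks: {q2,q4} | {q7,q11} | {q6} | {q0,q9} | {q3} | {q1,q12} | {q5} | {q10,q13}.
q5 and q13 end up in different blocks, so they are distinguishable. For instance, the string 'bb' is accepted from only q5.

No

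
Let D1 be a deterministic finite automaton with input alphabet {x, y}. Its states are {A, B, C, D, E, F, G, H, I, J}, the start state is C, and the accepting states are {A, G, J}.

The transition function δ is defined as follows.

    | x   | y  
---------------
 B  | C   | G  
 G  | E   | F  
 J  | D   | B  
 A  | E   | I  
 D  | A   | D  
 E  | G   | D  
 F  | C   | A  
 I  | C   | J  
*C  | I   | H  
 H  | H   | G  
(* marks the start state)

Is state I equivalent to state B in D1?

Yes

All states are reachable from the start state.
P0 = {A,G,J} | {B,C,D,E,F,H,I}.
On input x, block {B,C,D,E,F,H,I} splits into {B,C,F,H,I} and {D,E}.
Split {B,C,F,H,I} by δ(·,y) → {B,F,H,I} and {C}.
Split {B,F,H,I} by δ(·,x) → {B,F,I} and {H}.
The partition is now stable with 5 blocks: {A,G,J} | {B,F,I} | {D,E} | {C} | {H}.
I and B lie in the same block of the stable partition, so they are equivalent — no string distinguishes them.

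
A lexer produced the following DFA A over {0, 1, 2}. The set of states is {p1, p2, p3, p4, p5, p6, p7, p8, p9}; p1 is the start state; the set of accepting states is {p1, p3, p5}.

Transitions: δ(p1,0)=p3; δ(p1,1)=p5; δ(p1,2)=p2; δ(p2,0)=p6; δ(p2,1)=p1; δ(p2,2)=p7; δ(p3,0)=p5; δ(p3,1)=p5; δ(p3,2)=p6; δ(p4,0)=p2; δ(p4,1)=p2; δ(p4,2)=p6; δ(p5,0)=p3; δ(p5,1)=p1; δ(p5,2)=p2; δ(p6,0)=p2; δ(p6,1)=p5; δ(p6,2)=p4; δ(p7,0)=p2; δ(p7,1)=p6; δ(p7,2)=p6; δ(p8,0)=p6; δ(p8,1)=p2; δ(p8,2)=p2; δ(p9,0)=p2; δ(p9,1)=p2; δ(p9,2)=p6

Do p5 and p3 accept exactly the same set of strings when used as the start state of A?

Yes

First remove the unreachable states {p8,p9}; 7 states remain.
Initial partition by acceptance: {p1,p3,p5} | {p2,p4,p6,p7}.
Split {p2,p4,p6,p7} by δ(·,1) → {p2,p6} and {p4,p7}.
Stable partition: {p1,p3,p5} | {p2,p6} | {p4,p7} — 3 equivalence classes.
p5 and p3 lie in the same block of the stable partition, so they are equivalent — no string distinguishes them.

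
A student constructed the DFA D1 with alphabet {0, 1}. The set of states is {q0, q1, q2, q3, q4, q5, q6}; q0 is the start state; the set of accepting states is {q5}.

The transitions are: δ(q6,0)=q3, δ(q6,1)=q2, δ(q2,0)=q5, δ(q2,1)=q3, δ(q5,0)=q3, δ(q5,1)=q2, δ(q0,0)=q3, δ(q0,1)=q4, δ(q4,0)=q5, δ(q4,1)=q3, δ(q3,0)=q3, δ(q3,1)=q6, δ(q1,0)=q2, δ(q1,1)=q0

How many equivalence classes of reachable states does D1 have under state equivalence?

4

Reachable states from the start: {q0,q2,q3,q4,q5,q6}. Unreachable: {q1} — drop them.
P0 = {q5} | {q0,q2,q3,q4,q6}.
Refine {q0,q2,q3,q4,q6} on symbol 0: members go to different blocks, giving {q0,q3,q6} and {q2,q4}.
Refine {q0,q3,q6} on symbol 1: members go to different blocks, giving {q0,q6} and {q3}.
No further refinement is possible. Final partition (4 blocks): {q5} | {q0,q6} | {q2,q4} | {q3}.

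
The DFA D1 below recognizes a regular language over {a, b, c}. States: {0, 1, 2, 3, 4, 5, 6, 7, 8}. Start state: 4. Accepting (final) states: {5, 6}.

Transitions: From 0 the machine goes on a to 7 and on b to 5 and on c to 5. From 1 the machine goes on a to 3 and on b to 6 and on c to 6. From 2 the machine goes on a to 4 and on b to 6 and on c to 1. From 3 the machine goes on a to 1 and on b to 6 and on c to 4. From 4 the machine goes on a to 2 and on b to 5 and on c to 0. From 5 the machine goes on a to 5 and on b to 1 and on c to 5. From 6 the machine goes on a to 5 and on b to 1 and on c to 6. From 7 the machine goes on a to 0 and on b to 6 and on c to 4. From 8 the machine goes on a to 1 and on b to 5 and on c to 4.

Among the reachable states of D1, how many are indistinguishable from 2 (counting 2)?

First remove the unreachable states {8}; 8 states remain.
P0 = {5,6} | {0,1,2,3,4,7}.
On input c, block {0,1,2,3,4,7} splits into {2,3,4,7} and {0,1}.
Split {2,3,4,7} by δ(·,a) → {2,4} and {3,7}.
The partition is now stable with 4 blocks: {5,6} | {2,4} | {0,1} | {3,7}.
State 2 belongs to the block {2,4}, which has 2 states.

2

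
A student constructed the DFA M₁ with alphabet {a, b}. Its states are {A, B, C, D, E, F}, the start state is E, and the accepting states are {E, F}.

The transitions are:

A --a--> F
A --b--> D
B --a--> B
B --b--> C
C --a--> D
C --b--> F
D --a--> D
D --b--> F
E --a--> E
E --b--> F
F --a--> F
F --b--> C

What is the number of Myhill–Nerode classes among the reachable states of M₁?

3

Reachable states from the start: {C,D,E,F}. Unreachable: {A,B} — drop them.
Initial partition by acceptance: {E,F} | {C,D}.
Refine {E,F} on symbol b: members go to different blocks, giving {E} and {F}.
Stable partition: {E} | {C,D} | {F} — 3 equivalence classes.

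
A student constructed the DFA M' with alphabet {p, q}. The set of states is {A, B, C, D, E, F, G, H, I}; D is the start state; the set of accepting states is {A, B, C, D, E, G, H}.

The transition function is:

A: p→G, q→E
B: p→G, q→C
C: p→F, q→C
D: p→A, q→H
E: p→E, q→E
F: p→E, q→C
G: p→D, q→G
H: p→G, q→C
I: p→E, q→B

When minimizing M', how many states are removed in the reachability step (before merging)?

2

BFS from D reaches {A, C, D, E, F, G, H}; the 2 state(s) B, I are never visited.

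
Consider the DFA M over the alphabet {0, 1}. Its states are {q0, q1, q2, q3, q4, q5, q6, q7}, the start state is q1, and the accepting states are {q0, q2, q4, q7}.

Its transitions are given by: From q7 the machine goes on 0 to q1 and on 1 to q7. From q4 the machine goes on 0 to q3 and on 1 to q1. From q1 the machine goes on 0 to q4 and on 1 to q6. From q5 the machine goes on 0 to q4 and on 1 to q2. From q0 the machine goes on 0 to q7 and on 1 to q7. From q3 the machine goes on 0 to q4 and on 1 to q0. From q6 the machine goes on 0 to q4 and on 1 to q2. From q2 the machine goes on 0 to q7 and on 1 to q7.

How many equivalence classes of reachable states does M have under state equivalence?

5

First remove the unreachable states {q5}; 7 states remain.
Initial partition by acceptance: {q0,q2,q4,q7} | {q1,q3,q6}.
Split {q0,q2,q4,q7} by δ(·,0) → {q0,q2} and {q4,q7}.
Split {q1,q3,q6} by δ(·,1) → {q3,q6} and {q1}.
On input 0, block {q4,q7} splits into {q4} and {q7}.
The partition is now stable with 5 blocks: {q0,q2} | {q3,q6} | {q4} | {q1} | {q7}.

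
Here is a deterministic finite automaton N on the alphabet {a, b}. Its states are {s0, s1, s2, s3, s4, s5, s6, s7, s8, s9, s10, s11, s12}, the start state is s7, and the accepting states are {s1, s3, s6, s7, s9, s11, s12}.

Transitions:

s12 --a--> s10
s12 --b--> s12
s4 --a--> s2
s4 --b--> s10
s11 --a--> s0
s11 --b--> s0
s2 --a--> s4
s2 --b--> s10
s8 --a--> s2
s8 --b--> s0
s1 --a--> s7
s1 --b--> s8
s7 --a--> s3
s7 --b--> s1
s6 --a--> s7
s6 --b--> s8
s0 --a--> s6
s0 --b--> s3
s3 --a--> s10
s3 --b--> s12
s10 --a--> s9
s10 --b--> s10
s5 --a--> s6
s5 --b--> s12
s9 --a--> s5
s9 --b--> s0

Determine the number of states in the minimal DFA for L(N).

Reachable states from the start: {s0,s1,s2,s3,s4,s5,s6,s7,s8,s9,s10,s12}. Unreachable: {s11} — drop them.
P0 = {s1,s3,s6,s7,s9,s12} | {s0,s2,s4,s5,s8,s10}.
Split {s1,s3,s6,s7,s9,s12} by δ(·,a) → {s1,s6,s7} and {s3,s9,s12}.
On input a, block {s1,s6,s7} splits into {s1,s6} and {s7}.
On input a, block {s0,s2,s4,s5,s8,s10} splits into {s2,s4,s8} and {s0,s5} and {s10}.
On input b, block {s2,s4,s8} splits into {s2,s4} and {s8}.
On input a, block {s3,s9,s12} splits into {s3,s12} and {s9}.
No further refinement is possible. Final partition (8 blocks): {s1,s6} | {s2,s4} | {s3,s12} | {s7} | {s0,s5} | {s10} | {s8} | {s9}.

8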